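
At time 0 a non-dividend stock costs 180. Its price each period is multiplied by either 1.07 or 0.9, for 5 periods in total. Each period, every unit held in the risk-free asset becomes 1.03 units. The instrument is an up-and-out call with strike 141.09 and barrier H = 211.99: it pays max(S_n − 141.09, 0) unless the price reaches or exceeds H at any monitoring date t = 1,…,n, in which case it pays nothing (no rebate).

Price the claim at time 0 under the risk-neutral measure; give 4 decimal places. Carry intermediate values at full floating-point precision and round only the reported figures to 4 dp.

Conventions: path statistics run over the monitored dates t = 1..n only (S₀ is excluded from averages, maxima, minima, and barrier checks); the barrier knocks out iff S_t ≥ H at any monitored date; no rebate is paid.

Set p* = 0.7647 (from d < R < u); the path-dependent value is the discounted p*-expectation over all price paths.
Enumerate all 2^5 = 32 price paths (U = up ×1.07, D = down ×0.9); each path with k up-moves has probability p*^k·(1−p*)^(5−k).
DDDDD: M=162.0000, payoff=0.0000, prob=0.000721
UDDDD: M=192.6000, payoff=0.0000, prob=0.002344
DUDDD: M=173.3400, payoff=0.0000, prob=0.002344
UUDDD: M=206.0820, payoff=9.1438, prob=0.007618
DDUDD: M=162.0000, payoff=0.0000, prob=0.002344
UDUDD: M=192.6000, payoff=9.1438, prob=0.007618
DUUDD: M=185.4738, payoff=9.1438, prob=0.007618
UUUDD: M=220.5077, payoff=0.0000, prob=0.024757
DDDUD: M=162.0000, payoff=0.0000, prob=0.002344
UDDUD: M=192.6000, payoff=9.1438, prob=0.007618
DUDUD: M=173.3400, payoff=9.1438, prob=0.007618
UUDUD: M=206.0820, payoff=37.5213, prob=0.024757
DDUUD: M=166.9264, payoff=9.1438, prob=0.007618
UDUUD: M=198.4570, payoff=37.5213, prob=0.024757
DUUUD: M=198.4570, payoff=37.5213, prob=0.024757
UUUUD: M=235.9433, payoff=0.0000, prob=0.080462
DDDDU: M=162.0000, payoff=0.0000, prob=0.002344
UDDDU: M=192.6000, payoff=9.1438, prob=0.007618
DUDDU: M=173.3400, payoff=9.1438, prob=0.007618
UUDDU: M=206.0820, payoff=37.5213, prob=0.024757
DDUDU: M=162.0000, payoff=9.1438, prob=0.007618
UDUDU: M=192.6000, payoff=37.5213, prob=0.024757
DUUDU: M=185.4738, payoff=37.5213, prob=0.024757
UUUDU: M=220.5077, payoff=0.0000, prob=0.080462
DDDUU: M=162.0000, payoff=9.1438, prob=0.007618
UDDUU: M=192.6000, payoff=37.5213, prob=0.024757
DUDUU: M=178.6113, payoff=37.5213, prob=0.024757
UUDUU: M=212.3490, payoff=0.0000, prob=0.080462
DDUUU: M=178.6113, payoff=37.5213, prob=0.024757
UDUUU: M=212.3490, payoff=0.0000, prob=0.080462
DUUUU: M=212.3490, payoff=0.0000, prob=0.080462
UUUUU: M=252.4593, payoff=0.0000, prob=0.261500
Price = Σ prob·payoff / R^5 = 9.056912 / 1.159274 = 7.8126

price = 7.8126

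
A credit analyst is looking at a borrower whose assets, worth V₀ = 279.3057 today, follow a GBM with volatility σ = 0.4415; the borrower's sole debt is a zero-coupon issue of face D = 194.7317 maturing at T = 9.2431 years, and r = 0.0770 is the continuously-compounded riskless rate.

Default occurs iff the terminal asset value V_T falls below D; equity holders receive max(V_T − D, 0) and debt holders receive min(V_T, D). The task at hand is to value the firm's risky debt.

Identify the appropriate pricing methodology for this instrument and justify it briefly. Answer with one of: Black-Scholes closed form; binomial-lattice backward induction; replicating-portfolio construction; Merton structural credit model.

Key observation: the data describe a firm's assets (V₀ = 279.3057, GBM) and a single zero-coupon debt of face 194.7317, so credit quantities follow from equity-as-call in the structural model.

framework: Merton structural credit model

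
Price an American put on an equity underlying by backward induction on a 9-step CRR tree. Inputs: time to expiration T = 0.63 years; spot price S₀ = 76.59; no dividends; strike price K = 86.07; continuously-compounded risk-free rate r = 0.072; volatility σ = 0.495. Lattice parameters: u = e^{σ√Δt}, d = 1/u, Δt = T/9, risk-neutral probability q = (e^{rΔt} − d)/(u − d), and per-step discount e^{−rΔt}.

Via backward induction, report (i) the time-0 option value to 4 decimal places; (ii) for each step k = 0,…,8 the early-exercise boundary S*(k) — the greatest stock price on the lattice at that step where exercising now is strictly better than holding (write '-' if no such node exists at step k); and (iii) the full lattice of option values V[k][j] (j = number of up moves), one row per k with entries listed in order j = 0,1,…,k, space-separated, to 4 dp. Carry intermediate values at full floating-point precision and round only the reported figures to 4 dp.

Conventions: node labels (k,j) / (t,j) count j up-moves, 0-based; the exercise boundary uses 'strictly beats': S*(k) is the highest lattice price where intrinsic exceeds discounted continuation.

price = 15.8871
boundary = - - - 51.7059 58.9410 51.7059 58.9410 67.1885 58.9410
tree:
15.8871
21.2143 10.4302
27.4574 14.8460 5.8784
34.3641 20.4538 9.0821 2.5586
40.7110 27.1290 13.6218 4.3855 0.6571
46.2789 34.3641 19.6841 7.3655 1.2862 0.0000
51.1633 40.7110 27.1290 12.0318 2.5176 0.0000 0.0000
55.4482 46.2789 34.3641 18.8815 4.9280 0.0000 0.0000 0.0000
59.2070 51.1633 40.7110 27.1290 9.6461 0.0000 0.0000 0.0000 0.0000
62.5045 55.4482 46.2789 34.3641 18.8815 0.0000 0.0000 0.0000 0.0000 0.0000

Δt=0.07000, u=1.13993, d=0.87725, q=0.48654, disc=e^(-rΔt)=0.99497
k=9 terminal: V=max(K-S,0) → 62.5045 55.4482 46.2789 34.3641 18.8815 0.0000 0.0000 0.0000 0.0000 0.0000
k=8: j=0 S=26.8630 intr=59.2070 cont=58.7743 V=59.2070[EX]; j=1 S=34.9067 intr=51.1633 cont=50.7306 V=51.1633[EX]; j=2 S=45.3590 intr=40.7110 cont=40.2783 V=40.7110[EX]; j=3 S=58.9410 intr=27.1290 cont=26.6963 V=27.1290[EX]; j=4 S=76.5900 intr=9.4800 cont=9.6461 V=9.6461[hold]; j=5 S=99.5237 intr=0.0000 cont=0.0000 V=0.0000[hold]; j=6 S=129.3246 intr=0.0000 cont=0.0000 V=0.0000[hold]; j=7 S=168.0488 intr=0.0000 cont=0.0000 V=0.0000[hold]; j=8 S=218.3685 intr=0.0000 cont=0.0000 V=0.0000[hold]  S*(8)=58.9410
k=7: j=0 S=30.6218 intr=55.4482 cont=55.0155 V=55.4482[EX]; j=1 S=39.7911 intr=46.2789 cont=45.8462 V=46.2789[EX]; j=2 S=51.7059 intr=34.3641 cont=33.9314 V=34.3641[EX]; j=3 S=67.1885 intr=18.8815 cont=18.5292 V=18.8815[EX]; j=4 S=87.3070 intr=0.0000 cont=4.9280 V=4.9280[hold]; j=5 S=113.4498 intr=0.0000 cont=0.0000 V=0.0000[hold]; j=6 S=147.4206 intr=0.0000 cont=0.0000 V=0.0000[hold]; j=7 S=191.5635 intr=0.0000 cont=0.0000 V=0.0000[hold]  S*(7)=67.1885
k=6: j=0 S=34.9067 intr=51.1633 cont=50.7306 V=51.1633[EX]; j=1 S=45.3590 intr=40.7110 cont=40.2783 V=40.7110[EX]; j=2 S=58.9410 intr=27.1290 cont=26.6963 V=27.1290[EX]; j=3 S=76.5900 intr=9.4800 cont=12.0318 V=12.0318[hold]; j=4 S=99.5237 intr=0.0000 cont=2.5176 V=2.5176[hold]; j=5 S=129.3246 intr=0.0000 cont=0.0000 V=0.0000[hold]; j=6 S=168.0488 intr=0.0000 cont=0.0000 V=0.0000[hold]  S*(6)=58.9410
k=5: j=0 S=39.7911 intr=46.2789 cont=45.8462 V=46.2789[EX]; j=1 S=51.7059 intr=34.3641 cont=33.9314 V=34.3641[EX]; j=2 S=67.1885 intr=18.8815 cont=19.6841 V=19.6841[hold]; j=3 S=87.3070 intr=0.0000 cont=7.3655 V=7.3655[hold]; j=4 S=113.4498 intr=0.0000 cont=1.2862 V=1.2862[hold]; j=5 S=147.4206 intr=0.0000 cont=0.0000 V=0.0000[hold]  S*(5)=51.7059
k=4: j=0 S=45.3590 intr=40.7110 cont=40.2783 V=40.7110[EX]; j=1 S=58.9410 intr=27.1290 cont=27.0848 V=27.1290[EX]; j=2 S=76.5900 intr=9.4800 cont=13.6218 V=13.6218[hold]; j=3 S=99.5237 intr=0.0000 cont=4.3855 V=4.3855[hold]; j=4 S=129.3246 intr=0.0000 cont=0.6571 V=0.6571[hold]  S*(4)=58.9410
k=3: j=0 S=51.7059 intr=34.3641 cont=33.9314 V=34.3641[EX]; j=1 S=67.1885 intr=18.8815 cont=20.4538 V=20.4538[hold]; j=2 S=87.3070 intr=0.0000 cont=9.0821 V=9.0821[hold]; j=3 S=113.4498 intr=0.0000 cont=2.5586 V=2.5586[hold]  S*(3)=51.7059
k=2: j=0 S=58.9410 intr=27.1290 cont=27.4574 V=27.4574[hold]; j=1 S=76.5900 intr=9.4800 cont=14.8460 V=14.8460[hold]; j=2 S=99.5237 intr=0.0000 cont=5.8784 V=5.8784[hold]  S*(2)=-
k=1: j=0 S=67.1885 intr=18.8815 cont=21.2143 V=21.2143[hold]; j=1 S=87.3070 intr=0.0000 cont=10.4302 V=10.4302[hold]  S*(1)=-
k=0: j=0 S=76.5900 intr=9.4800 cont=15.8871 V=15.8871[hold]  S*(0)=-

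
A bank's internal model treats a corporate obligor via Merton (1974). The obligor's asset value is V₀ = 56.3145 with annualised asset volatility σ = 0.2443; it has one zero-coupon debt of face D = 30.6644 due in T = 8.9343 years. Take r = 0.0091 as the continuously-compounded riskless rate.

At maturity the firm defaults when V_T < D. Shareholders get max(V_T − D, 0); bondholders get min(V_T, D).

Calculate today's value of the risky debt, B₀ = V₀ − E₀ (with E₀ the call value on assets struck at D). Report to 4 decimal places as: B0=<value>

Work the structural quantities from V₀ = 56.3145 against face 30.6644:
d₁ = [ln(V₀/D) + (r + σ²/2)T] / (σ√T)
   = [ln(56.3145/30.6644) + (0.0091 + 0.5·0.2443²)·8.9343] / (0.2443·√8.9343)
   = [0.607850 + 0.347913] / 0.730220 = 1.308869
d₂ = d₁ − σ√T = 1.308869 − 0.730220 = 0.578649
N(d₁) = 0.904711,  N(d₂) = 0.718587,  e^(−rT) = 0.921915
E₀ = V₀·N(d₁) − D·e^(−rT)·N(d₂)
   = 56.3145·0.904711 − 30.6644·0.921915·0.718587 = 30.633892
B₀ = V₀ − E₀ = 56.3145 − 30.633892 = 25.680608

B0=25.6806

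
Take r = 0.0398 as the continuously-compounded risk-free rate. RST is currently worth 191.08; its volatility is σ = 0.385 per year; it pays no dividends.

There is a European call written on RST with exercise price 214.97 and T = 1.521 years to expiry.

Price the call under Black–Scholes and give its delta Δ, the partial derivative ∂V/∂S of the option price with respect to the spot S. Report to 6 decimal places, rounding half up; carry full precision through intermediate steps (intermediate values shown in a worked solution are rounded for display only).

price = 31.546562
Δ = 0.546487

σ√T = 0.385·√1.521 = 0.474816
d₁ = (ln(S/K) + (r+σ²/2)T) / (σ√T) = (ln(191.08/214.97) + (0.0398+0.385²/2)·1.521) / 0.474816 = (-0.117806 + 0.173261) / 0.474816 = 0.116792
d₂ = d₁ − σ√T = 0.116792 − 0.474816 = -0.358024
e^{−rT} = 0.941260
N(d₁) = 0.546487,  N(d₂) = 0.360163
Call price V = S·N(d₁) − K·e^{−rT}·N(d₂) = 104.422828 − 72.876266 = 31.546562
Δ = N(d₁) = 0.546487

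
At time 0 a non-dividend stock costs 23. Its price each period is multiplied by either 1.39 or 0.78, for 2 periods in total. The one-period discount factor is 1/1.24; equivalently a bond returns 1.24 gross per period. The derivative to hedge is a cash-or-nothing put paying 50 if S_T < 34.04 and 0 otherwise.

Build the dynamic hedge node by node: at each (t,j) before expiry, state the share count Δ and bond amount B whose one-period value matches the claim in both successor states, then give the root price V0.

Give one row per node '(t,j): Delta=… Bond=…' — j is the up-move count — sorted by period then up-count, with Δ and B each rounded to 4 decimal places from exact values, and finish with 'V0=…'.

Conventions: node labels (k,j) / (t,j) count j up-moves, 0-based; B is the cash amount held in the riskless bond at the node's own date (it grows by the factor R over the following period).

(0,0): Delta=-2.1673 Bond=63.8741
(1,0): Delta=0.0000 Bond=40.3226
(1,1): Delta=-2.5639 Bond=91.8826
V0=14.0263

No-arbitrage ⇒ martingale measure with p* = (R−d)/(u−d) = 0.7541.
Payoffs at expiry: V(2,0)=50.0000, V(2,1)=50.0000, V(2,2)=0.0000
(1,0): S=17.9400. Δ = (V_up−V_dn)/(S_up−S_dn) = (50.0000−50.0000)/(24.9366−13.9932) = 0.0000. V = [p*·50.0000 + (1−p*)·50.0000]/1.24 = 40.3226. B = V − Δ·S = 40.3226.
(1,1): S=31.9700. Δ = (V_up−V_dn)/(S_up−S_dn) = (0.0000−50.0000)/(44.4383−24.9366) = -2.5639. V = [p*·0.0000 + (1−p*)·50.0000]/1.24 = 9.9154. B = V − Δ·S = 91.8826.
(0,0): S=23.0000. Δ = (V_up−V_dn)/(S_up−S_dn) = (9.9154−40.3226)/(31.9700−17.9400) = -2.1673. V = [p*·9.9154 + (1−p*)·40.3226]/1.24 = 14.0263. B = V − Δ·S = 63.8741.
Check: Δ(0,0)·S0 + B(0,0) = 14.0263 = V0.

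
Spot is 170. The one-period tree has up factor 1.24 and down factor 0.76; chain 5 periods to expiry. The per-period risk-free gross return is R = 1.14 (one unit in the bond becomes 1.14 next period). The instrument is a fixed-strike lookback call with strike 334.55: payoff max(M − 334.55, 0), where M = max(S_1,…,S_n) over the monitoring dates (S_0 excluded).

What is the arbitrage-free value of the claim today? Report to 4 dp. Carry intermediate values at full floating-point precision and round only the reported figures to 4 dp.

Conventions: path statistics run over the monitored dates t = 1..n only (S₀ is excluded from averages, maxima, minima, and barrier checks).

price = 29.3220

Risk-neutral up-probability p* = (R−d)/(u−d) = (1.14−0.76)/(1.24−0.76) = 0.7917; the claim prices as the p*-weighted sum of path payoffs discounted by R^5.
Enumerate all 2^5 = 32 price paths (U = up ×1.24, D = down ×0.76); each path with k up-moves has probability p*^k·(1−p*)^(5−k).
DDDDD: M=129.2000, payoff=0.0000, prob=0.000392
UDDDD: M=210.8000, payoff=0.0000, prob=0.001491
DUDDD: M=160.2080, payoff=0.0000, prob=0.001491
UUDDD: M=261.3920, payoff=0.0000, prob=0.005667
DDUDD: M=129.2000, payoff=0.0000, prob=0.001491
UDUDD: M=210.8000, payoff=0.0000, prob=0.005667
DUUDD: M=198.6579, payoff=0.0000, prob=0.005667
UUUDD: M=324.1261, payoff=0.0000, prob=0.021535
DDDUD: M=129.2000, payoff=0.0000, prob=0.001491
UDDUD: M=210.8000, payoff=0.0000, prob=0.005667
DUDUD: M=160.2080, payoff=0.0000, prob=0.005667
UUDUD: M=261.3920, payoff=0.0000, prob=0.021535
DDUUD: M=150.9800, payoff=0.0000, prob=0.005667
UDUUD: M=246.3358, payoff=0.0000, prob=0.021535
DUUUD: M=246.3358, payoff=0.0000, prob=0.021535
UUUUD: M=401.9163, payoff=67.3663, prob=0.081833
DDDDU: M=129.2000, payoff=0.0000, prob=0.001491
UDDDU: M=210.8000, payoff=0.0000, prob=0.005667
DUDDU: M=160.2080, payoff=0.0000, prob=0.005667
UUDDU: M=261.3920, payoff=0.0000, prob=0.021535
DDUDU: M=129.2000, payoff=0.0000, prob=0.005667
UDUDU: M=210.8000, payoff=0.0000, prob=0.021535
DUUDU: M=198.6579, payoff=0.0000, prob=0.021535
UUUDU: M=324.1261, payoff=0.0000, prob=0.081833
DDDUU: M=129.2000, payoff=0.0000, prob=0.005667
UDDUU: M=210.8000, payoff=0.0000, prob=0.021535
DUDUU: M=187.2152, payoff=0.0000, prob=0.021535
UUDUU: M=305.4564, payoff=0.0000, prob=0.081833
DDUUU: M=187.2152, payoff=0.0000, prob=0.021535
UDUUU: M=305.4564, payoff=0.0000, prob=0.081833
DUUUU: M=305.4564, payoff=0.0000, prob=0.081833
UUUUU: M=498.3763, payoff=163.8263, prob=0.310965
Price = Σ prob·payoff / R^5 = 56.457053 / 1.925415 = 29.3220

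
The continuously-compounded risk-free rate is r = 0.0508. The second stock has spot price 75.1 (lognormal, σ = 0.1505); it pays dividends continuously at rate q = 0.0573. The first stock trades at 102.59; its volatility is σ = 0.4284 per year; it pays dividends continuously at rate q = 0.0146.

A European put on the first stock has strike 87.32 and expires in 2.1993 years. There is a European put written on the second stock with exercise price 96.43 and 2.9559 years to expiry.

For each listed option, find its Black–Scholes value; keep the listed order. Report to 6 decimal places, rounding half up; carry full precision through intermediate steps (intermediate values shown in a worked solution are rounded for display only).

price(the first stock put K=87.32) = 12.992570
price(the second stock put K=96.43) = 21.025060

[the first stock put K=87.32]
σ√T = 0.4284·√2.1993 = 0.635319
d₁ = (ln(S/K) + (r−q+σ²/2)T) / (σ√T) = (ln(102.59/87.32) + (0.0508−0.0146+0.4284²/2)·2.1993) / 0.635319 = (0.161161 + 0.281430) / 0.635319 = 0.696643
d₂ = d₁ − σ√T = 0.696643 − 0.635319 = 0.061325
e^{−rT} = 0.894291
e^{−qT} = 0.968400
N(−d₁) = 0.243013,  N(−d₂) = 0.475550
price = K·e^{−rT}·N(−d₂) − S·e^{−qT}·N(−d₁) = 37.135473 − 24.142903 = 12.992570
[the second stock put K=96.43]
σ√T = 0.1505·√2.9559 = 0.258751
d₁ = (ln(S/K) + (r−q+σ²/2)T) / (σ√T) = (ln(75.1/96.43) + (0.0508−0.0573+0.1505²/2)·2.9559) / 0.258751 = (-0.249997 + 0.014263) / 0.258751 = -0.911048
d₂ = d₁ − σ√T = -0.911048 − 0.258751 = -1.169799
e^{−rT} = 0.860571
e^{−qT} = 0.844194
N(−d₁) = 0.818865,  N(−d₂) = 0.878959
price = K·e^{−rT}·N(−d₂) − S·e^{−qT}·N(−d₁) = 72.940248 − 51.915188 = 21.025060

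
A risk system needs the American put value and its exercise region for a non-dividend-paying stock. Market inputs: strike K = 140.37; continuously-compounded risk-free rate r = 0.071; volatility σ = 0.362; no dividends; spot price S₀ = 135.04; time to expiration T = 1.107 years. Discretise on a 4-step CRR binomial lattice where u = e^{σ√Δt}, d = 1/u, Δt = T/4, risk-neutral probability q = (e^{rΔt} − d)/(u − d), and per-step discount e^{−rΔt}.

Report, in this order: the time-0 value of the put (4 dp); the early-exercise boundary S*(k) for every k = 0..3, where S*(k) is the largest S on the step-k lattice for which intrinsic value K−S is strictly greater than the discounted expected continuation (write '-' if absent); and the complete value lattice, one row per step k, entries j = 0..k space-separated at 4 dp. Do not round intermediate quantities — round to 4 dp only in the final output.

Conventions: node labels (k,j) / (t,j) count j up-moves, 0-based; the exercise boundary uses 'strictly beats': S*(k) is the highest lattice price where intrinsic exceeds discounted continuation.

params: Δt=0.27675 u=1.20978 d=0.82660 q=0.50432 e^(-rΔt)=0.98054
t_4 payoffs: 77.3267 48.1021 5.3300 0.0000 0.0000
t_3: node(3,0) S=76.2684 payoff=64.1016 vs cont=61.3704 → 64.1016 [stop]  node(3,1) S=111.6237 payoff=28.7463 vs cont=26.0150 → 28.7463 [stop]  node(3,2) S=163.3685 payoff=0.0000 vs cont=2.5906 → 2.5906 [wait]  node(3,3) S=239.1004 payoff=0.0000 vs cont=0.0000 → 0.0000 [wait]  ⇒ S*(3)=111.6237
t_2: node(2,0) S=92.2679 payoff=48.1021 vs cont=45.3709 → 48.1021 [stop]  node(2,1) S=135.0400 payoff=5.3300 vs cont=15.2528 → 15.2528 [wait]  node(2,2) S=197.6398 payoff=0.0000 vs cont=1.2591 → 1.2591 [wait]  ⇒ S*(2)=92.2679
t_1: node(1,0) S=111.6237 payoff=28.7463 vs cont=30.9219 → 30.9219 [wait]  node(1,1) S=163.3685 payoff=0.0000 vs cont=8.0360 → 8.0360 [wait]  ⇒ S*(1)=-
t_0: node(0,0) S=135.0400 payoff=5.3300 vs cont=19.0030 → 19.0030 [wait]  ⇒ S*(0)=-

price = 19.0030
boundary = - - 92.2679 111.6237
tree:
19.0030
30.9219 8.0360
48.1021 15.2528 1.2591
64.1016 28.7463 2.5906 0.0000
77.3267 48.1021 5.3300 0.0000 0.0000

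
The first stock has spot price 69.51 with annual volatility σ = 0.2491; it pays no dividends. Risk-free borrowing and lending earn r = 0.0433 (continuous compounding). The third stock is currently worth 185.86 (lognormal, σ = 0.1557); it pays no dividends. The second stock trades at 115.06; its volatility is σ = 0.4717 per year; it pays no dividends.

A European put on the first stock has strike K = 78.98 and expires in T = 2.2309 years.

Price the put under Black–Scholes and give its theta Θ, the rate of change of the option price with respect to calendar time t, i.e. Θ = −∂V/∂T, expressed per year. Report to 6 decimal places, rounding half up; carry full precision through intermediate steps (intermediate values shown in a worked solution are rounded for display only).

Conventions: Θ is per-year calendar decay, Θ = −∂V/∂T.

price = 11.555198
Θ = -0.417779

σ√T = 0.2491·√2.2309 = 0.372061
d₁ = (ln(S/K) + (r+σ²/2)T) / (σ√T) = (ln(69.51/78.98) + (0.0433+0.2491²/2)·2.2309) / 0.372061 = (-0.127724 + 0.165813) / 0.372061 = 0.102372
d₂ = d₁ − σ√T = 0.102372 − 0.372061 = -0.269689
e^{−rT} = 0.907921
N(−d₁) = 0.459231,  N(−d₂) = 0.606300
Put price V = K·e^{−rT}·N(−d₂) − S·N(−d₁) = 43.476330 − 31.921132 = 11.555198
φ(d₁) = (1/√(2π))·e^{−d₁²/2} = 0.396857
Θ = −S·φ(d₁)·σ/(2√T) + r·K·e^{−rT}·N(−d₂) = −2.300305 + 1.882525 = -0.417779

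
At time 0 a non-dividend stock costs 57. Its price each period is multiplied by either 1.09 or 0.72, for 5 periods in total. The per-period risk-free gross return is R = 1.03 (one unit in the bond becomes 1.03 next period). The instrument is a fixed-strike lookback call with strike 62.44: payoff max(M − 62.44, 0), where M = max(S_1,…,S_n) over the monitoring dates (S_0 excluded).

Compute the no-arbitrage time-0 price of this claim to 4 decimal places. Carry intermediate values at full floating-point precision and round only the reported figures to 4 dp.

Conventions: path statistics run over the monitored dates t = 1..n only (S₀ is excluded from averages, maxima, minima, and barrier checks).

price = 11.6932

Set p* = 0.8378 (from d < R < u); the path-dependent value is the discounted p*-expectation over all price paths.
Enumerate all 2^5 = 32 price paths (U = up ×1.09, D = down ×0.72); each path with k up-moves has probability p*^k·(1−p*)^(5−k).
DDDDD: M=41.0400, payoff=0.0000, prob=0.000112
UDDDD: M=62.1300, payoff=0.0000, prob=0.000579
DUDDD: M=44.7336, payoff=0.0000, prob=0.000579
UUDDD: M=67.7217, payoff=5.2817, prob=0.002993
DDUDD: M=41.0400, payoff=0.0000, prob=0.000579
UDUDD: M=62.1300, payoff=0.0000, prob=0.002993
DUUDD: M=48.7596, payoff=0.0000, prob=0.002993
UUUDD: M=73.8167, payoff=11.3767, prob=0.015466
DDDUD: M=41.0400, payoff=0.0000, prob=0.000579
UDDUD: M=62.1300, payoff=0.0000, prob=0.002993
DUDUD: M=44.7336, payoff=0.0000, prob=0.002993
UUDUD: M=67.7217, payoff=5.2817, prob=0.015466
DDUUD: M=41.0400, payoff=0.0000, prob=0.002993
UDUUD: M=62.1300, payoff=0.0000, prob=0.015466
DUUUD: M=53.1480, payoff=0.0000, prob=0.015466
UUUUD: M=80.4602, payoff=18.0202, prob=0.079908
DDDDU: M=41.0400, payoff=0.0000, prob=0.000579
UDDDU: M=62.1300, payoff=0.0000, prob=0.002993
DUDDU: M=44.7336, payoff=0.0000, prob=0.002993
UUDDU: M=67.7217, payoff=5.2817, prob=0.015466
DDUDU: M=41.0400, payoff=0.0000, prob=0.002993
UDUDU: M=62.1300, payoff=0.0000, prob=0.015466
DUUDU: M=48.7596, payoff=0.0000, prob=0.015466
UUUDU: M=73.8167, payoff=11.3767, prob=0.079908
DDDUU: M=41.0400, payoff=0.0000, prob=0.002993
UDDUU: M=62.1300, payoff=0.0000, prob=0.015466
DUDUU: M=44.7336, payoff=0.0000, prob=0.015466
UUDUU: M=67.7217, payoff=5.2817, prob=0.079908
DDUUU: M=41.0400, payoff=0.0000, prob=0.015466
UDUUU: M=62.1300, payoff=0.0000, prob=0.079908
DUUUU: M=57.9313, payoff=0.0000, prob=0.079908
UUUUU: M=87.7016, payoff=25.2616, prob=0.412857
Price = Σ prob·payoff / R^5 = 13.555639 / 1.159274 = 11.6932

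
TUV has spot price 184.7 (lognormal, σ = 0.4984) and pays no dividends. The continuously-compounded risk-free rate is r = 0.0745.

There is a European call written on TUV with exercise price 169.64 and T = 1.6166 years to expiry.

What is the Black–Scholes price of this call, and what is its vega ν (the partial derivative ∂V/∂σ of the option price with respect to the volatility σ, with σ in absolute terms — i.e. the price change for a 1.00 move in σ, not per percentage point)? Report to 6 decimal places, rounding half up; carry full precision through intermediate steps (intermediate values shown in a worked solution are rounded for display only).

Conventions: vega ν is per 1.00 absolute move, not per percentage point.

price = 60.903272
ν = 76.282100

σ√T = 0.4984·√1.6166 = 0.633694
d₁ = (ln(S/K) + (r+σ²/2)T) / (σ√T) = (ln(184.7/169.64) + (0.0745+0.4984²/2)·1.6166) / 0.633694 = (0.085054 + 0.321220) / 0.633694 = 0.641122
d₂ = d₁ − σ√T = 0.641122 − 0.633694 = 0.007428
e^{−rT} = 0.886533
N(d₁) = 0.739278,  N(d₂) = 0.502963
Call price V = S·N(d₁) − K·e^{−rT}·N(d₂) = 136.544693 − 75.641421 = 60.903272
φ(d₁) = (1/√(2π))·e^{−d₁²/2} = 0.324829
ν = S·φ(d₁)·√T = 76.282100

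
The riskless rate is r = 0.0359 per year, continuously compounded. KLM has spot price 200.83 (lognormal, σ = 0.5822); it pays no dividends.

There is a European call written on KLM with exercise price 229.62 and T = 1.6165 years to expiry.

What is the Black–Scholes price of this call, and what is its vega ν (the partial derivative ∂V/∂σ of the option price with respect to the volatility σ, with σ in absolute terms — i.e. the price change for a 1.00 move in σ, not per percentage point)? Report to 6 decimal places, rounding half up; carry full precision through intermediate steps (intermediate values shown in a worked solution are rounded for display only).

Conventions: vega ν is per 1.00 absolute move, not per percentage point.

σ√T = 0.5822·√1.6165 = 0.740219
d₁ = (ln(S/K) + (r+σ²/2)T) / (σ√T) = (ln(200.83/229.62) + (0.0359+0.5822²/2)·1.6165) / 0.740219 = (-0.133967 + 0.331994) / 0.740219 = 0.267525
d₂ = d₁ − σ√T = 0.267525 − 0.740219 = -0.472693
e^{−rT} = 0.943619
N(d₁) = 0.605468,  N(d₂) = 0.318216
Call price V = S·N(d₁) − K·e^{−rT}·N(d₂) = 121.596064 − 68.949091 = 52.646973
φ(d₁) = (1/√(2π))·e^{−d₁²/2} = 0.384919
ν = S·φ(d₁)·√T = 98.284567

price = 52.646973
ν = 98.284567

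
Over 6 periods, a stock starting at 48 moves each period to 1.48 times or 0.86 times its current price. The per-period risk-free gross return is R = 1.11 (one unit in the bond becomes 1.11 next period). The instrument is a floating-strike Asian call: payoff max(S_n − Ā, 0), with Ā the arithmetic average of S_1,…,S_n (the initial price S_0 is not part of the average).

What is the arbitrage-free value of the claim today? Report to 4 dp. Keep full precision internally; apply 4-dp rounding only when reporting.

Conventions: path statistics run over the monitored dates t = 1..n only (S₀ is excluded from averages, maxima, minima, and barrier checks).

No-arbitrage gives p* = (R−d)/(u−d) = 0.4032: enumerate every path, weight its payoff by its p*-probability, and discount by R^6.
Enumerate all 2^6 = 64 price paths (U = up ×1.48, D = down ×0.86); each path with k up-moves has probability p*^k·(1−p*)^(6−k).
DDDDDD: Ā=29.2613, payoff=0.0000, prob=0.045171
UDDDDD: Ā=50.3566, payoff=0.0000, prob=0.030521
DUDDDD: Ā=45.3966, payoff=0.0000, prob=0.030521
UUDDDD: Ā=78.1244, payoff=0.0000, prob=0.020622
DDUDDD: Ā=41.1310, payoff=0.0000, prob=0.030521
UDUDDD: Ā=70.7836, payoff=0.0000, prob=0.020622
DUUDDD: Ā=65.8236, payoff=0.0000, prob=0.020622
UUUDDD: Ā=113.2778, payoff=0.0000, prob=0.013934
DDDUDD: Ā=37.4626, payoff=0.0000, prob=0.030521
UDDUDD: Ā=64.4705, payoff=0.0000, prob=0.020622
DUDUDD: Ā=59.5105, payoff=0.0000, prob=0.020622
UUDUDD: Ā=102.4134, payoff=0.0000, prob=0.013934
DDUUDD: Ā=55.2449, payoff=2.2671, prob=0.020622
UDUUDD: Ā=95.0726, payoff=3.9015, prob=0.013934
DUUUDD: Ā=90.1126, payoff=8.8615, prob=0.013934
UUUUDD: Ā=155.0775, payoff=15.2501, prob=0.009415
DDDDUD: Ā=34.3077, payoff=0.0000, prob=0.030521
UDDDUD: Ā=59.0412, payoff=0.0000, prob=0.020622
DUDDUD: Ā=54.0812, payoff=3.4308, prob=0.020622
UUDDUD: Ā=93.0700, payoff=5.9041, prob=0.013934
DDUDUD: Ā=49.8156, payoff=7.6964, prob=0.020622
UDUDUD: Ā=85.7292, payoff=13.2449, prob=0.013934
DUUDUD: Ā=80.7692, payoff=18.2049, prob=0.013934
UUUDUD: Ā=138.9982, payoff=31.3294, prob=0.009415
DDDUUD: Ā=46.1472, payoff=11.3648, prob=0.020622
UDDUUD: Ā=79.4161, payoff=19.5580, prob=0.013934
DUDUUD: Ā=74.4561, payoff=24.5180, prob=0.013934
UUDUUD: Ā=128.1338, payoff=42.1938, prob=0.009415
DDUUUD: Ā=70.1905, payoff=28.7836, prob=0.013934
UDUUUD: Ā=120.7930, payoff=49.5346, prob=0.009415
DUUUUD: Ā=115.8330, payoff=54.4946, prob=0.009415
UUUUUD: Ā=199.3406, payoff=93.7813, prob=0.006361
DDDDDU: Ā=31.5946, payoff=1.8246, prob=0.030521
UDDDDU: Ā=54.3721, payoff=3.1399, prob=0.020622
DUDDDU: Ā=49.4121, payoff=8.0999, prob=0.020622
UUDDDU: Ā=85.0347, payoff=13.9394, prob=0.013934
DDUDDU: Ā=45.1465, payoff=12.3655, prob=0.020622
UDUDDU: Ā=77.6939, payoff=21.2802, prob=0.013934
DUUDDU: Ā=72.7339, payoff=26.2402, prob=0.013934
UUUDDU: Ā=125.1700, payoff=45.1576, prob=0.009415
DDDUDU: Ā=41.4781, payoff=16.0339, prob=0.020622
UDDUDU: Ā=71.3808, payoff=27.5933, prob=0.013934
DUDUDU: Ā=66.4208, payoff=32.5533, prob=0.013934
UUDUDU: Ā=114.3056, payoff=56.0219, prob=0.009415
DDUUDU: Ā=62.1552, payoff=36.8189, prob=0.013934
UDUUDU: Ā=106.9648, payoff=63.3627, prob=0.009415
DUUUDU: Ā=102.0048, payoff=68.3227, prob=0.009415
UUUUDU: Ā=175.5432, payoff=117.5787, prob=0.006361
DDDDUU: Ā=38.3232, payoff=19.1888, prob=0.020622
UDDDUU: Ā=65.9516, payoff=33.0225, prob=0.013934
DUDDUU: Ā=60.9916, payoff=37.9825, prob=0.013934
UUDDUU: Ā=104.9623, payoff=65.3653, prob=0.009415
DDUDUU: Ā=56.7260, payoff=42.2481, prob=0.013934
UDUDUU: Ā=97.6215, payoff=72.7061, prob=0.009415
DUUDUU: Ā=92.6615, payoff=77.6661, prob=0.009415
UUUDUU: Ā=159.4639, payoff=133.6580, prob=0.006361
DDDUUU: Ā=53.0576, payoff=45.9166, prob=0.013934
UDDUUU: Ā=91.3084, payoff=79.0192, prob=0.009415
DUDUUU: Ā=86.3484, payoff=83.9792, prob=0.009415
UUDUUU: Ā=148.5996, payoff=144.5223, prob=0.006361
DDUUUU: Ā=82.0828, payoff=88.2448, prob=0.009415
UDUUUU: Ā=141.2588, payoff=151.8631, prob=0.006361
DUUUUU: Ā=136.2988, payoff=156.8231, prob=0.006361
UUUUUU: Ā=234.5606, payoff=269.8817, prob=0.004298
Price = Σ prob·payoff / R^6 = 22.560345 / 1.870415 = 12.0617

price = 12.0617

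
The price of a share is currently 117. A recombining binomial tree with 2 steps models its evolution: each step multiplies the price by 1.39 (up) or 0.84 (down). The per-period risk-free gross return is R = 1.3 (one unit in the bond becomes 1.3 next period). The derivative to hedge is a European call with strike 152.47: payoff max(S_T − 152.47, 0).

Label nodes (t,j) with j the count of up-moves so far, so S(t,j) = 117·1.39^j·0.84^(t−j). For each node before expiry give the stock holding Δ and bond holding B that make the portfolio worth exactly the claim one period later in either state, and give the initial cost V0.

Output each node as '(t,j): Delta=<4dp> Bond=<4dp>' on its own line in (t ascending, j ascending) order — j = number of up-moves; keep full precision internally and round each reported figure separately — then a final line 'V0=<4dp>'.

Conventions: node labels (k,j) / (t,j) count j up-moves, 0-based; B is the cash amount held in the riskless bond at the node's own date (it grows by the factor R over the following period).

(0,0): Delta=0.7357 Bond=-55.6184
(1,0): Delta=0.0000 Bond=0.0000
(1,1): Delta=0.8227 Bond=-86.4503
V0=30.4577

Under the risk-neutral measure, an up-move has probability p* = (R−d)/(u−d) = 0.8364 and values discount at R = 1.3.
Expiry values: V(2,0)=0.0000, V(2,1)=0.0000, V(2,2)=73.5857
Node (1,0) S=98.2800: V=(p*·0.0000+(1−p*)·0.0000)/1.3=0.0000; Δ=(0.0000−0.0000)/(136.6092−82.5552)=0.0000; B=V−Δ·S=0.0000
Node (1,1) S=162.6300: V=(p*·73.5857+(1−p*)·0.0000)/1.3=47.3418; Δ=(73.5857−0.0000)/(226.0557−136.6092)=0.8227; B=V−Δ·S=-86.4503
Node (0,0) S=117.0000: V=(p*·47.3418+(1−p*)·0.0000)/1.3=30.4577; Δ=(47.3418−0.0000)/(162.6300−98.2800)=0.7357; B=V−Δ·S=-55.6184
Sanity check at the root: Δ(0,0)·S0 + B(0,0) reproduces V0 = 30.4577.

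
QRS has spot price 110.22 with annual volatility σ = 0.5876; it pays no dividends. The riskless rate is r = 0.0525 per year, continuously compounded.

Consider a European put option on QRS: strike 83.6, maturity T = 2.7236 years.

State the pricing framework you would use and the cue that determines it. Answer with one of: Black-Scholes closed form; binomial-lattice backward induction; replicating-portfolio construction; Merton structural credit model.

framework: Black-Scholes closed form

Key observation: the strike-83.6 put on QRS is European-exercise on a continuously-modelled lognormal underlying, so its value is a single closed-form evaluation.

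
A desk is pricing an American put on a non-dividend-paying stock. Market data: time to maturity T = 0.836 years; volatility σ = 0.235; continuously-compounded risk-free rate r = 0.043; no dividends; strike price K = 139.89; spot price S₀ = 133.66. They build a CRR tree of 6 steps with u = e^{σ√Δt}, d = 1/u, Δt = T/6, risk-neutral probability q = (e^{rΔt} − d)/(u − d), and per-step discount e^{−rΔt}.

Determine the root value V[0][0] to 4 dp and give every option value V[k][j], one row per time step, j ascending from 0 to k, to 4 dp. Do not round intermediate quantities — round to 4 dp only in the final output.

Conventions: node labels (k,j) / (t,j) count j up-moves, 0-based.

Δt=0.13933, u=1.09168, d=0.91602, q=0.51229, disc=e^(-rΔt)=0.99403
k=6 terminal: V=max(K-S,0) → 60.9267 45.7840 27.7374 6.2300 0.0000 0.0000 0.0000
k=5: j=0 S=86.2028 intr=53.6872 cont=52.8516 V=53.6872[EX]; j=1 S=102.7338 intr=37.1562 cont=36.3206 V=37.1562[EX]; j=2 S=122.4350 intr=17.4550 cont=16.6194 V=17.4550[EX]; j=3 S=145.9142 intr=0.0000 cont=3.0203 V=3.0203[hold]; j=4 S=173.8960 intr=0.0000 cont=0.0000 V=0.0000[hold]; j=5 S=207.2438 intr=0.0000 cont=0.0000 V=0.0000[hold]
k=4: j=0 S=94.1060 intr=45.7840 cont=44.9484 V=45.7840[EX]; j=1 S=112.1526 intr=27.7374 cont=26.9018 V=27.7374[EX]; j=2 S=133.6600 intr=6.2300 cont=10.0001 V=10.0001[hold]; j=3 S=159.2918 intr=0.0000 cont=1.4642 V=1.4642[hold]; j=4 S=189.8391 intr=0.0000 cont=0.0000 V=0.0000[hold]
k=3: j=0 S=102.7338 intr=37.1562 cont=36.3206 V=37.1562[EX]; j=1 S=122.4350 intr=17.4550 cont=18.5393 V=18.5393[hold]; j=2 S=145.9142 intr=0.0000 cont=5.5936 V=5.5936[hold]; j=3 S=173.8960 intr=0.0000 cont=0.7098 V=0.7098[hold]
k=2: j=0 S=112.1526 intr=27.7374 cont=27.4539 V=27.7374[EX]; j=1 S=133.6600 intr=6.2300 cont=11.8362 V=11.8362[hold]; j=2 S=159.2918 intr=0.0000 cont=3.0732 V=3.0732[hold]
k=1: j=0 S=122.4350 intr=17.4550 cont=19.4743 V=19.4743[hold]; j=1 S=145.9142 intr=0.0000 cont=7.3031 V=7.3031[hold]
k=0: j=0 S=133.6600 intr=6.2300 cont=13.1600 V=13.1600[hold]

price = 13.1600
tree:
13.1600
19.4743 7.3031
27.7374 11.8362 3.0732
37.1562 18.5393 5.5936 0.7098
45.7840 27.7374 10.0001 1.4642 0.0000
53.6872 37.1562 17.4550 3.0203 0.0000 0.0000
60.9267 45.7840 27.7374 6.2300 0.0000 0.0000 0.0000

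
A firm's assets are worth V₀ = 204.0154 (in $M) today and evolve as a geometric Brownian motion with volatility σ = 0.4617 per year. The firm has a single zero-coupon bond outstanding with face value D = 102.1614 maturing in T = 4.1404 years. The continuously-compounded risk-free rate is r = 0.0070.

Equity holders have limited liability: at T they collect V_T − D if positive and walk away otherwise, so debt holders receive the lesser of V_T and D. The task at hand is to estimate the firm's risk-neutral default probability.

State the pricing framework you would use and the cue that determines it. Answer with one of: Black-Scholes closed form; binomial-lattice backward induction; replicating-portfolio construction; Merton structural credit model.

Key observation: the data describe a firm's assets (V₀ = 204.0154, GBM) and a single zero-coupon debt of face 102.1614, so credit quantities follow from equity-as-call in the structural model.

framework: Merton structural credit model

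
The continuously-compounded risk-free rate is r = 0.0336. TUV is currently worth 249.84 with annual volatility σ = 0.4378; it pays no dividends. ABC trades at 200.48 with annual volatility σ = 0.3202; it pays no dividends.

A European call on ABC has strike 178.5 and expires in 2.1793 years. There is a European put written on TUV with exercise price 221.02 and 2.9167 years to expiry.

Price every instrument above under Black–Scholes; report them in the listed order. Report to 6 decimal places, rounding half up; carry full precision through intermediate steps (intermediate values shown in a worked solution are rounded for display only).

price(ABC call K=178.5) = 54.167901
price(TUV put K=221.02) = 43.581239

[ABC call K=178.5]
σ√T = 0.3202·√2.1793 = 0.472694
d₁ = (ln(S/K) + (r+σ²/2)T) / (σ√T) = (ln(200.48/178.5) + (0.0336+0.3202²/2)·2.1793) / 0.472694 = (0.116126 + 0.184944) / 0.472694 = 0.636924
d₂ = d₁ − σ√T = 0.636924 − 0.472694 = 0.164230
e^{−rT} = 0.929392
N(d₁) = 0.737913,  N(d₂) = 0.565225
price = S·N(d₁) − K·e^{−rT}·N(d₂) = 147.936773 − 93.768872 = 54.167901
[TUV put K=221.02]
σ√T = 0.4378·√2.9167 = 0.747690
d₁ = (ln(S/K) + (r+σ²/2)T) / (σ√T) = (ln(249.84/221.02) + (0.0336+0.4378²/2)·2.9167) / 0.747690 = (0.122568 + 0.377521) / 0.747690 = 0.668845
d₂ = d₁ − σ√T = 0.668845 − 0.747690 = -0.078845
e^{−rT} = 0.906648
N(−d₁) = 0.251797,  N(−d₂) = 0.531422
price = K·e^{−rT}·N(−d₂) − S·N(−d₁) = 106.490236 − 62.908997 = 43.581239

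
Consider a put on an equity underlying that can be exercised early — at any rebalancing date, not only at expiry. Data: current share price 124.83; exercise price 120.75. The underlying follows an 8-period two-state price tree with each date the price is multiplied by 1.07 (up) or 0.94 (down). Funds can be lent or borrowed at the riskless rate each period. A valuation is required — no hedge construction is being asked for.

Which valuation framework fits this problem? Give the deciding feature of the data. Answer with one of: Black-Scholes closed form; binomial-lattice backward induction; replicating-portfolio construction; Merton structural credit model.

Key observation: early exercise of the strike-120.75 put must be checked at each of the 8 dates (spot 124.83), which forces a node-by-node comparison of intrinsic and continuation value backward from expiry.

framework: binomial-lattice backward induction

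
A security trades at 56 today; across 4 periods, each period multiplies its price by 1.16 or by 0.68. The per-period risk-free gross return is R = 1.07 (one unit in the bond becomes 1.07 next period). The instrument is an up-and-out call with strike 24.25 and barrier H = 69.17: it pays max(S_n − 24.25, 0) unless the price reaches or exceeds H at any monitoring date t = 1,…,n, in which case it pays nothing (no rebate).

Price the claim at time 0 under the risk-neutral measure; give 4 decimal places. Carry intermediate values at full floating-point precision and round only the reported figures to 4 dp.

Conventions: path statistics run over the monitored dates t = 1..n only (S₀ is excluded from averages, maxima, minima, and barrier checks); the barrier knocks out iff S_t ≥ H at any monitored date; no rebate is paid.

price = 6.3376

Set p* = 0.8125 (from d < R < u); the path-dependent value is the discounted p*-expectation over all price paths.
Enumerate all 2^4 = 16 price paths (U = up ×1.16, D = down ×0.68); each path with k up-moves has probability p*^k·(1−p*)^(4−k).
DDDD: M=38.0800, payoff=0.0000, prob=0.001236
UDDD: M=64.9600, payoff=0.0000, prob=0.005356
DUDD: M=44.1728, payoff=0.0000, prob=0.005356
UUDD: M=75.3536, payoff=0.0000, prob=0.023209
DDUD: M=38.0800, payoff=0.0000, prob=0.005356
UDUD: M=64.9600, payoff=10.5935, prob=0.023209
DUUD: M=51.2404, payoff=10.5935, prob=0.023209
UUUD: M=87.4102, payoff=0.0000, prob=0.100571
DDDU: M=38.0800, payoff=0.0000, prob=0.005356
UDDU: M=64.9600, payoff=10.5935, prob=0.023209
DUDU: M=44.1728, payoff=10.5935, prob=0.023209
UUDU: M=75.3536, payoff=0.0000, prob=0.100571
DDUU: M=38.0800, payoff=10.5935, prob=0.023209
UDUU: M=64.9600, payoff=35.1889, prob=0.100571
DUUU: M=59.4389, payoff=35.1889, prob=0.100571
UUUU: M=101.3958, payoff=0.0000, prob=0.435806
Price = Σ prob·payoff / R^4 = 8.307250 / 1.310796 = 6.3376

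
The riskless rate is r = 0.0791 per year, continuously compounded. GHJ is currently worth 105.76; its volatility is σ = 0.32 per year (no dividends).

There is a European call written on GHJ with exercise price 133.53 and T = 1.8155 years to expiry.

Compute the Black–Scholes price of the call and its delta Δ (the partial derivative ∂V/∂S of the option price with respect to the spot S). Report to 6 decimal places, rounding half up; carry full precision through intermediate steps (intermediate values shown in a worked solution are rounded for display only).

price = 14.343316
Δ = 0.503151

σ√T = 0.32·√1.8155 = 0.431170
d₁ = (ln(S/K) + (r+σ²/2)T) / (σ√T) = (ln(105.76/133.53) + (0.0791+0.32²/2)·1.8155) / 0.431170 = (-0.233154 + 0.236560) / 0.431170 = 0.007899
d₂ = d₁ − σ√T = 0.007899 − 0.431170 = -0.423270
e^{−rT} = 0.866229
N(d₁) = 0.503151,  N(d₂) = 0.336049
Call price V = S·N(d₁) − K·e^{−rT}·N(d₂) = 53.213277 − 38.869961 = 14.343316
Δ = N(d₁) = 0.503151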